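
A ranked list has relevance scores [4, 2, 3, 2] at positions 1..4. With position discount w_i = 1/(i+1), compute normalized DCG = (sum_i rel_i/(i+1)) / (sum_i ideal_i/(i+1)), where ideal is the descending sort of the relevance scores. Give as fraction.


Position discount weights w_i = 1/(i+1) for i=1..4:
Weights = [1/2, 1/3, 1/4, 1/5]
Actual relevance: [4, 2, 3, 2]
DCG = 4/2 + 2/3 + 3/4 + 2/5 = 229/60
Ideal relevance (sorted desc): [4, 3, 2, 2]
Ideal DCG = 4/2 + 3/3 + 2/4 + 2/5 = 39/10
nDCG = DCG / ideal_DCG = 229/60 / 39/10 = 229/234

229/234


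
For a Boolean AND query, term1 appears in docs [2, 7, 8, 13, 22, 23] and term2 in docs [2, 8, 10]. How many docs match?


Boolean AND: find intersection of posting lists
term1 docs: [2, 7, 8, 13, 22, 23]
term2 docs: [2, 8, 10]
Intersection: [2, 8]
|intersection| = 2

2


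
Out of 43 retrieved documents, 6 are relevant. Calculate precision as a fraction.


Precision = relevant_retrieved / total_retrieved
= 6 / 43
= 6 / (6 + 37)
= 6/43

6/43


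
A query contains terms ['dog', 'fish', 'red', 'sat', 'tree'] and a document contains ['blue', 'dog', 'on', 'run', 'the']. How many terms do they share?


Query terms: ['dog', 'fish', 'red', 'sat', 'tree']
Document terms: ['blue', 'dog', 'on', 'run', 'the']
Common terms: ['dog']
Overlap count = 1

1


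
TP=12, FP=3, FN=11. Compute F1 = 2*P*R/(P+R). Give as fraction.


F1 = 2 * P * R / (P + R)
P = TP/(TP+FP) = 12/15 = 4/5
R = TP/(TP+FN) = 12/23 = 12/23
2 * P * R = 2 * 4/5 * 12/23 = 96/115
P + R = 4/5 + 12/23 = 152/115
F1 = 96/115 / 152/115 = 12/19

12/19


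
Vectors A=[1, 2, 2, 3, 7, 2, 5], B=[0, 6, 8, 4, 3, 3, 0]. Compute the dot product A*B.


Dot product = sum of element-wise products
A[0]*B[0] = 1*0 = 0
A[1]*B[1] = 2*6 = 12
A[2]*B[2] = 2*8 = 16
A[3]*B[3] = 3*4 = 12
A[4]*B[4] = 7*3 = 21
A[5]*B[5] = 2*3 = 6
A[6]*B[6] = 5*0 = 0
Sum = 0 + 12 + 16 + 12 + 21 + 6 + 0 = 67

67


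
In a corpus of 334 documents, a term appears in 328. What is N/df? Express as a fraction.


IDF ratio = N / df
= 334 / 328
= 167/164

167/164


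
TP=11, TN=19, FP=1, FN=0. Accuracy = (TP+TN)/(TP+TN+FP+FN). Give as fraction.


Accuracy = (TP + TN) / (TP + TN + FP + FN)
TP + TN = 11 + 19 = 30
Total = 11 + 19 + 1 + 0 = 31
Accuracy = 30 / 31 = 30/31

30/31


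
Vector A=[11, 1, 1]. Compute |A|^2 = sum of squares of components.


|A|^2 = sum of squared components
A[0]^2 = 11^2 = 121
A[1]^2 = 1^2 = 1
A[2]^2 = 1^2 = 1
Sum = 121 + 1 + 1 = 123

123


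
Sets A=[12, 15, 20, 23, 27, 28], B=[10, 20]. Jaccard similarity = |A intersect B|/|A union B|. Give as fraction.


A intersect B = [20]
|A intersect B| = 1
A union B = [10, 12, 15, 20, 23, 27, 28]
|A union B| = 7
Jaccard = 1/7 = 1/7

1/7


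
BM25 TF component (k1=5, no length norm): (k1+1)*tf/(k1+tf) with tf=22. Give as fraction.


BM25 TF component = (k1+1)*tf / (k1+tf)
k1 = 5, tf = 22
Numerator = (5+1)*22 = 132
Denominator = 5 + 22 = 27
= 132/27 = 44/9

44/9


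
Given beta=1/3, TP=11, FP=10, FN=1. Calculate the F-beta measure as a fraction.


P = TP/(TP+FP) = 11/21 = 11/21
R = TP/(TP+FN) = 11/12 = 11/12
beta^2 = 1/3^2 = 1/9
(1 + beta^2) = 10/9
Numerator = (1+beta^2)*P*R = 605/1134
Denominator = beta^2*P + R = 11/189 + 11/12 = 737/756
F_beta = 110/201

110/201


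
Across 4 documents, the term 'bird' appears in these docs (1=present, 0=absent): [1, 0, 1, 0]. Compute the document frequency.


Checking each document for 'bird':
Doc 1: present
Doc 2: absent
Doc 3: present
Doc 4: absent
df = sum of presences = 1 + 0 + 1 + 0 = 2

2


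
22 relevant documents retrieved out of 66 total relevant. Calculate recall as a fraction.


Recall = retrieved_relevant / total_relevant
= 22 / 66
= 22 / (22 + 44)
= 1/3

1/3


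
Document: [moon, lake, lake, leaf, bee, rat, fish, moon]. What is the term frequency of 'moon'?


Document has 8 words
Scanning for 'moon':
Found at positions: [0, 7]
Count = 2

2


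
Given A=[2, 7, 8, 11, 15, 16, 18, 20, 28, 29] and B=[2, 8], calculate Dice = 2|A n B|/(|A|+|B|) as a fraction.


A intersect B = [2, 8]
|A intersect B| = 2
|A| = 10, |B| = 2
Dice = 2*2 / (10+2)
= 4 / 12 = 1/3

1/3


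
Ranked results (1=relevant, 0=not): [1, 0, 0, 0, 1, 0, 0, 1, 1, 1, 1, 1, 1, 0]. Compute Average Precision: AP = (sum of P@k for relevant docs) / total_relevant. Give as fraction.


Computing P@k for each relevant position:
Position 1: relevant, P@1 = 1/1 = 1
Position 2: not relevant
Position 3: not relevant
Position 4: not relevant
Position 5: relevant, P@5 = 2/5 = 2/5
Position 6: not relevant
Position 7: not relevant
Position 8: relevant, P@8 = 3/8 = 3/8
Position 9: relevant, P@9 = 4/9 = 4/9
Position 10: relevant, P@10 = 5/10 = 1/2
Position 11: relevant, P@11 = 6/11 = 6/11
Position 12: relevant, P@12 = 7/12 = 7/12
Position 13: relevant, P@13 = 8/13 = 8/13
Position 14: not relevant
Sum of P@k = 1 + 2/5 + 3/8 + 4/9 + 1/2 + 6/11 + 7/12 + 8/13 = 229787/51480
AP = 229787/51480 / 8 = 229787/411840

229787/411840


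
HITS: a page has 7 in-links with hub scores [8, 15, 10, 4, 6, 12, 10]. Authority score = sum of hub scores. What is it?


Authority = sum of hub scores of in-linkers
In-link 1: hub score = 8
In-link 2: hub score = 15
In-link 3: hub score = 10
In-link 4: hub score = 4
In-link 5: hub score = 6
In-link 6: hub score = 12
In-link 7: hub score = 10
Authority = 8 + 15 + 10 + 4 + 6 + 12 + 10 = 65

65


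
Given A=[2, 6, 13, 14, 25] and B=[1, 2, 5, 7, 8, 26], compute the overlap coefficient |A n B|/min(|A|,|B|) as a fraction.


A intersect B = [2]
|A intersect B| = 1
min(|A|, |B|) = min(5, 6) = 5
Overlap = 1 / 5 = 1/5

1/5


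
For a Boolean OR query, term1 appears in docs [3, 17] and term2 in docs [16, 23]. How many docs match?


Boolean OR: find union of posting lists
term1 docs: [3, 17]
term2 docs: [16, 23]
Union: [3, 16, 17, 23]
|union| = 4

4


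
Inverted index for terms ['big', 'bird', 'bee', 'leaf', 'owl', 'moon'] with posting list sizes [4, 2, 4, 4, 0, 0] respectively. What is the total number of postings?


Summing posting list sizes:
'big': 4 postings
'bird': 2 postings
'bee': 4 postings
'leaf': 4 postings
'owl': 0 postings
'moon': 0 postings
Total = 4 + 2 + 4 + 4 + 0 + 0 = 14

14


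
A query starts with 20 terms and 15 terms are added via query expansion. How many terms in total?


Original terms: 20
Expansion terms: 15
Total = 20 + 15 = 35

35


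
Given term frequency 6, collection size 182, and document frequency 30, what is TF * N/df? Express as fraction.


TF * (N/df)
= 6 * (182/30)
= 6 * 91/15
= 182/5

182/5


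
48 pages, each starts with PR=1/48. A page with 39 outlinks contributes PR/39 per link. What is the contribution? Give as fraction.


Initial PR = 1/48 = 1/48
Outlinks = 39
Contribution per link = PR / outlinks
= 1/48 / 39
= 1/1872

1/1872


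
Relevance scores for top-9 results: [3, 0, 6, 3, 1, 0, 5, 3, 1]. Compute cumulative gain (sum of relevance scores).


Cumulative Gain = sum of relevance scores
Position 1: rel=3, running sum=3
Position 2: rel=0, running sum=3
Position 3: rel=6, running sum=9
Position 4: rel=3, running sum=12
Position 5: rel=1, running sum=13
Position 6: rel=0, running sum=13
Position 7: rel=5, running sum=18
Position 8: rel=3, running sum=21
Position 9: rel=1, running sum=22
CG = 22

22


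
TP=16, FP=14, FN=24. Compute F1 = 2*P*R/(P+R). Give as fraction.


F1 = 2 * P * R / (P + R)
P = TP/(TP+FP) = 16/30 = 8/15
R = TP/(TP+FN) = 16/40 = 2/5
2 * P * R = 2 * 8/15 * 2/5 = 32/75
P + R = 8/15 + 2/5 = 14/15
F1 = 32/75 / 14/15 = 16/35

16/35


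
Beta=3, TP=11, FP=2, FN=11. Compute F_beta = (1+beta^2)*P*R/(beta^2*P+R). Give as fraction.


P = TP/(TP+FP) = 11/13 = 11/13
R = TP/(TP+FN) = 11/22 = 1/2
beta^2 = 3^2 = 9
(1 + beta^2) = 10
Numerator = (1+beta^2)*P*R = 55/13
Denominator = beta^2*P + R = 99/13 + 1/2 = 211/26
F_beta = 110/211

110/211


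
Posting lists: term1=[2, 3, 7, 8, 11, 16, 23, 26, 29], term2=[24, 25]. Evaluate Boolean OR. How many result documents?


Boolean OR: find union of posting lists
term1 docs: [2, 3, 7, 8, 11, 16, 23, 26, 29]
term2 docs: [24, 25]
Union: [2, 3, 7, 8, 11, 16, 23, 24, 25, 26, 29]
|union| = 11

11


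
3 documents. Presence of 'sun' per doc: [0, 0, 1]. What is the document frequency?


Checking each document for 'sun':
Doc 1: absent
Doc 2: absent
Doc 3: present
df = sum of presences = 0 + 0 + 1 = 1

1


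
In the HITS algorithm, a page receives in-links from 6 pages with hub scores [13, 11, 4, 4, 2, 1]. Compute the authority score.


Authority = sum of hub scores of in-linkers
In-link 1: hub score = 13
In-link 2: hub score = 11
In-link 3: hub score = 4
In-link 4: hub score = 4
In-link 5: hub score = 2
In-link 6: hub score = 1
Authority = 13 + 11 + 4 + 4 + 2 + 1 = 35

35


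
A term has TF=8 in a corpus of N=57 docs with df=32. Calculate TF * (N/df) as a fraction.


TF * (N/df)
= 8 * (57/32)
= 8 * 57/32
= 57/4

57/4


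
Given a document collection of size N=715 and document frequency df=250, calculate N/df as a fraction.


IDF ratio = N / df
= 715 / 250
= 143/50

143/50


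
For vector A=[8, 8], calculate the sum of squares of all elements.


|A|^2 = sum of squared components
A[0]^2 = 8^2 = 64
A[1]^2 = 8^2 = 64
Sum = 64 + 64 = 128

128


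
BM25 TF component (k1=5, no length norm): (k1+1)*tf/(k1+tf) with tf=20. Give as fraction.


BM25 TF component = (k1+1)*tf / (k1+tf)
k1 = 5, tf = 20
Numerator = (5+1)*20 = 120
Denominator = 5 + 20 = 25
= 120/25 = 24/5

24/5


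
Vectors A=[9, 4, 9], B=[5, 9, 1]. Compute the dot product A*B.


Dot product = sum of element-wise products
A[0]*B[0] = 9*5 = 45
A[1]*B[1] = 4*9 = 36
A[2]*B[2] = 9*1 = 9
Sum = 45 + 36 + 9 = 90

90


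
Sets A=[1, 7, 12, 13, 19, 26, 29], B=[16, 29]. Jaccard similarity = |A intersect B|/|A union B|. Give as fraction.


A intersect B = [29]
|A intersect B| = 1
A union B = [1, 7, 12, 13, 16, 19, 26, 29]
|A union B| = 8
Jaccard = 1/8 = 1/8

1/8


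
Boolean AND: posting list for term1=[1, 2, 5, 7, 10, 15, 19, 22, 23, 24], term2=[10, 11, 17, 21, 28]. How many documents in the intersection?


Boolean AND: find intersection of posting lists
term1 docs: [1, 2, 5, 7, 10, 15, 19, 22, 23, 24]
term2 docs: [10, 11, 17, 21, 28]
Intersection: [10]
|intersection| = 1

1


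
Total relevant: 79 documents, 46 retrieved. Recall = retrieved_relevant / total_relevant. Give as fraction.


Recall = retrieved_relevant / total_relevant
= 46 / 79
= 46 / (46 + 33)
= 46/79

46/79


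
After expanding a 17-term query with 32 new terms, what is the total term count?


Original terms: 17
Expansion terms: 32
Total = 17 + 32 = 49

49


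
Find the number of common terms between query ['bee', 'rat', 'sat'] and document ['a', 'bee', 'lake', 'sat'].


Query terms: ['bee', 'rat', 'sat']
Document terms: ['a', 'bee', 'lake', 'sat']
Common terms: ['bee', 'sat']
Overlap count = 2

2


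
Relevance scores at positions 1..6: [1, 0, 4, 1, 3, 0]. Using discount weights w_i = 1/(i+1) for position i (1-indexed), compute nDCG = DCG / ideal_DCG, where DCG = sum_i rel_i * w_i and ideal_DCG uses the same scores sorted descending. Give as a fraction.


Position discount weights w_i = 1/(i+1) for i=1..6:
Weights = [1/2, 1/3, 1/4, 1/5, 1/6, 1/7]
Actual relevance: [1, 0, 4, 1, 3, 0]
DCG = 1/2 + 0/3 + 4/4 + 1/5 + 3/6 + 0/7 = 11/5
Ideal relevance (sorted desc): [4, 3, 1, 1, 0, 0]
Ideal DCG = 4/2 + 3/3 + 1/4 + 1/5 + 0/6 + 0/7 = 69/20
nDCG = DCG / ideal_DCG = 11/5 / 69/20 = 44/69

44/69


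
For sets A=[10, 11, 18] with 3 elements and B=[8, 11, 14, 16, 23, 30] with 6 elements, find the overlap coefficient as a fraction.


A intersect B = [11]
|A intersect B| = 1
min(|A|, |B|) = min(3, 6) = 3
Overlap = 1 / 3 = 1/3

1/3


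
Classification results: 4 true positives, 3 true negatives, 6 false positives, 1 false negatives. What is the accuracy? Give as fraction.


Accuracy = (TP + TN) / (TP + TN + FP + FN)
TP + TN = 4 + 3 = 7
Total = 4 + 3 + 6 + 1 = 14
Accuracy = 7 / 14 = 1/2

1/2


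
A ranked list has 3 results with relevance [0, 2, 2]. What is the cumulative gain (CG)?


Cumulative Gain = sum of relevance scores
Position 1: rel=0, running sum=0
Position 2: rel=2, running sum=2
Position 3: rel=2, running sum=4
CG = 4

4


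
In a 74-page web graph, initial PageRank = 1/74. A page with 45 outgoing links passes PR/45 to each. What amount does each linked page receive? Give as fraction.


Initial PR = 1/74 = 1/74
Outlinks = 45
Contribution per link = PR / outlinks
= 1/74 / 45
= 1/3330

1/3330


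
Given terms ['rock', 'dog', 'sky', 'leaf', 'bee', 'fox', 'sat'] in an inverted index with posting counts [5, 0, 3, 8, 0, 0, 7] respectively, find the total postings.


Summing posting list sizes:
'rock': 5 postings
'dog': 0 postings
'sky': 3 postings
'leaf': 8 postings
'bee': 0 postings
'fox': 0 postings
'sat': 7 postings
Total = 5 + 0 + 3 + 8 + 0 + 0 + 7 = 23

23


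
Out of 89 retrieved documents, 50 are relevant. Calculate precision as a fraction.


Precision = relevant_retrieved / total_retrieved
= 50 / 89
= 50 / (50 + 39)
= 50/89

50/89


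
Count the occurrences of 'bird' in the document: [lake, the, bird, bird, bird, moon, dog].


Document has 7 words
Scanning for 'bird':
Found at positions: [2, 3, 4]
Count = 3

3


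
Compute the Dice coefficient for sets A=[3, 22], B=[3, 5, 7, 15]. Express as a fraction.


A intersect B = [3]
|A intersect B| = 1
|A| = 2, |B| = 4
Dice = 2*1 / (2+4)
= 2 / 6 = 1/3

1/3


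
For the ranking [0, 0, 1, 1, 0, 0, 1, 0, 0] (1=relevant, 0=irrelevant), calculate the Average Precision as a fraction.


Computing P@k for each relevant position:
Position 1: not relevant
Position 2: not relevant
Position 3: relevant, P@3 = 1/3 = 1/3
Position 4: relevant, P@4 = 2/4 = 1/2
Position 5: not relevant
Position 6: not relevant
Position 7: relevant, P@7 = 3/7 = 3/7
Position 8: not relevant
Position 9: not relevant
Sum of P@k = 1/3 + 1/2 + 3/7 = 53/42
AP = 53/42 / 3 = 53/126

53/126


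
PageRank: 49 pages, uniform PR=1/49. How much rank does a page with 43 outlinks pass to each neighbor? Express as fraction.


Initial PR = 1/49 = 1/49
Outlinks = 43
Contribution per link = PR / outlinks
= 1/49 / 43
= 1/2107

1/2107


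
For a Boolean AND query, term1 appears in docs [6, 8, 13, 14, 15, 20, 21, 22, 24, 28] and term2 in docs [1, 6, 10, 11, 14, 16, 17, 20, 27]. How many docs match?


Boolean AND: find intersection of posting lists
term1 docs: [6, 8, 13, 14, 15, 20, 21, 22, 24, 28]
term2 docs: [1, 6, 10, 11, 14, 16, 17, 20, 27]
Intersection: [6, 14, 20]
|intersection| = 3

3


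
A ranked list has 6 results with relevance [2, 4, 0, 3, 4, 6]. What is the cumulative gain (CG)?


Cumulative Gain = sum of relevance scores
Position 1: rel=2, running sum=2
Position 2: rel=4, running sum=6
Position 3: rel=0, running sum=6
Position 4: rel=3, running sum=9
Position 5: rel=4, running sum=13
Position 6: rel=6, running sum=19
CG = 19

19


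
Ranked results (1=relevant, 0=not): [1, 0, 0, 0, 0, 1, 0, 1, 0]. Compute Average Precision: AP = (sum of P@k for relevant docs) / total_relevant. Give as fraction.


Computing P@k for each relevant position:
Position 1: relevant, P@1 = 1/1 = 1
Position 2: not relevant
Position 3: not relevant
Position 4: not relevant
Position 5: not relevant
Position 6: relevant, P@6 = 2/6 = 1/3
Position 7: not relevant
Position 8: relevant, P@8 = 3/8 = 3/8
Position 9: not relevant
Sum of P@k = 1 + 1/3 + 3/8 = 41/24
AP = 41/24 / 3 = 41/72

41/72


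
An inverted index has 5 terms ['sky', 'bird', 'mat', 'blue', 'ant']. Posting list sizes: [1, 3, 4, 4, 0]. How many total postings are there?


Summing posting list sizes:
'sky': 1 postings
'bird': 3 postings
'mat': 4 postings
'blue': 4 postings
'ant': 0 postings
Total = 1 + 3 + 4 + 4 + 0 = 12

12


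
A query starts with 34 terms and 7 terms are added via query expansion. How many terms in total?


Original terms: 34
Expansion terms: 7
Total = 34 + 7 = 41

41


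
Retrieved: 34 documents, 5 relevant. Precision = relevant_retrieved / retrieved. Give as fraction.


Precision = relevant_retrieved / total_retrieved
= 5 / 34
= 5 / (5 + 29)
= 5/34

5/34


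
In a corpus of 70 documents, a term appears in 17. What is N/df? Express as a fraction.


IDF ratio = N / df
= 70 / 17
= 70/17

70/17


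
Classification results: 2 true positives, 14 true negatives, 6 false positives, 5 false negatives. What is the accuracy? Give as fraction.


Accuracy = (TP + TN) / (TP + TN + FP + FN)
TP + TN = 2 + 14 = 16
Total = 2 + 14 + 6 + 5 = 27
Accuracy = 16 / 27 = 16/27

16/27


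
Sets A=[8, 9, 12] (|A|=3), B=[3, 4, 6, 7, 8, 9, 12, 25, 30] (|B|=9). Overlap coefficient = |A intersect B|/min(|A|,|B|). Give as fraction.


A intersect B = [8, 9, 12]
|A intersect B| = 3
min(|A|, |B|) = min(3, 9) = 3
Overlap = 3 / 3 = 1

1


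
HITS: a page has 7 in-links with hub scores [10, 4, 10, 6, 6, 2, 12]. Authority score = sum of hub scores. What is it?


Authority = sum of hub scores of in-linkers
In-link 1: hub score = 10
In-link 2: hub score = 4
In-link 3: hub score = 10
In-link 4: hub score = 6
In-link 5: hub score = 6
In-link 6: hub score = 2
In-link 7: hub score = 12
Authority = 10 + 4 + 10 + 6 + 6 + 2 + 12 = 50

50


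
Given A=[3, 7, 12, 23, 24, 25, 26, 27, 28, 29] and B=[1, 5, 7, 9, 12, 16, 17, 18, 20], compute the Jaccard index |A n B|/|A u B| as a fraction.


A intersect B = [7, 12]
|A intersect B| = 2
A union B = [1, 3, 5, 7, 9, 12, 16, 17, 18, 20, 23, 24, 25, 26, 27, 28, 29]
|A union B| = 17
Jaccard = 2/17 = 2/17

2/17


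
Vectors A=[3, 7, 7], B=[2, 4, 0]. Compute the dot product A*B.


Dot product = sum of element-wise products
A[0]*B[0] = 3*2 = 6
A[1]*B[1] = 7*4 = 28
A[2]*B[2] = 7*0 = 0
Sum = 6 + 28 + 0 = 34

34


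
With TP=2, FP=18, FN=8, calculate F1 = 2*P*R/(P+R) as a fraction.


F1 = 2 * P * R / (P + R)
P = TP/(TP+FP) = 2/20 = 1/10
R = TP/(TP+FN) = 2/10 = 1/5
2 * P * R = 2 * 1/10 * 1/5 = 1/25
P + R = 1/10 + 1/5 = 3/10
F1 = 1/25 / 3/10 = 2/15

2/15


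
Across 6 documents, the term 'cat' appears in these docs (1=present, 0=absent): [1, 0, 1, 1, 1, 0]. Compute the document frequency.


Checking each document for 'cat':
Doc 1: present
Doc 2: absent
Doc 3: present
Doc 4: present
Doc 5: present
Doc 6: absent
df = sum of presences = 1 + 0 + 1 + 1 + 1 + 0 = 4

4


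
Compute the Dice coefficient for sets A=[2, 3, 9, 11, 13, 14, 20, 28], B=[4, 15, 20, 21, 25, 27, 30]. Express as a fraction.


A intersect B = [20]
|A intersect B| = 1
|A| = 8, |B| = 7
Dice = 2*1 / (8+7)
= 2 / 15 = 2/15

2/15


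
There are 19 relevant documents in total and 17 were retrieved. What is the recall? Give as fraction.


Recall = retrieved_relevant / total_relevant
= 17 / 19
= 17 / (17 + 2)
= 17/19

17/19


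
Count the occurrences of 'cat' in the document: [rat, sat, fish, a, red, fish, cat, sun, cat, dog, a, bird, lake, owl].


Document has 14 words
Scanning for 'cat':
Found at positions: [6, 8]
Count = 2

2


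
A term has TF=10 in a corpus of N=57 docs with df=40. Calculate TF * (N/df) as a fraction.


TF * (N/df)
= 10 * (57/40)
= 10 * 57/40
= 57/4

57/4


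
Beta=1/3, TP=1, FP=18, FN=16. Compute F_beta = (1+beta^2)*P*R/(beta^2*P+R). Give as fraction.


P = TP/(TP+FP) = 1/19 = 1/19
R = TP/(TP+FN) = 1/17 = 1/17
beta^2 = 1/3^2 = 1/9
(1 + beta^2) = 10/9
Numerator = (1+beta^2)*P*R = 10/2907
Denominator = beta^2*P + R = 1/171 + 1/17 = 188/2907
F_beta = 5/94

5/94


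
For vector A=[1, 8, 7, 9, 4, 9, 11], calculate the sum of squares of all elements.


|A|^2 = sum of squared components
A[0]^2 = 1^2 = 1
A[1]^2 = 8^2 = 64
A[2]^2 = 7^2 = 49
A[3]^2 = 9^2 = 81
A[4]^2 = 4^2 = 16
A[5]^2 = 9^2 = 81
A[6]^2 = 11^2 = 121
Sum = 1 + 64 + 49 + 81 + 16 + 81 + 121 = 413

413


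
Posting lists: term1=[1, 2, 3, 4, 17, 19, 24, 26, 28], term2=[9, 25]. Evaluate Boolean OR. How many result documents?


Boolean OR: find union of posting lists
term1 docs: [1, 2, 3, 4, 17, 19, 24, 26, 28]
term2 docs: [9, 25]
Union: [1, 2, 3, 4, 9, 17, 19, 24, 25, 26, 28]
|union| = 11

11


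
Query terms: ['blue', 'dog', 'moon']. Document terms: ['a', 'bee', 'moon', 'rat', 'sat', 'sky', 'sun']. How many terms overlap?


Query terms: ['blue', 'dog', 'moon']
Document terms: ['a', 'bee', 'moon', 'rat', 'sat', 'sky', 'sun']
Common terms: ['moon']
Overlap count = 1

1


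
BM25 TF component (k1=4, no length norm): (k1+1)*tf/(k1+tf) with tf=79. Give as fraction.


BM25 TF component = (k1+1)*tf / (k1+tf)
k1 = 4, tf = 79
Numerator = (4+1)*79 = 395
Denominator = 4 + 79 = 83
= 395/83 = 395/83

395/83


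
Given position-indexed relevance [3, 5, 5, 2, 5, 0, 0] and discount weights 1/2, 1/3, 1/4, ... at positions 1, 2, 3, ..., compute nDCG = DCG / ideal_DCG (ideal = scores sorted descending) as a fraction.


Position discount weights w_i = 1/(i+1) for i=1..7:
Weights = [1/2, 1/3, 1/4, 1/5, 1/6, 1/7, 1/8]
Actual relevance: [3, 5, 5, 2, 5, 0, 0]
DCG = 3/2 + 5/3 + 5/4 + 2/5 + 5/6 + 0/7 + 0/8 = 113/20
Ideal relevance (sorted desc): [5, 5, 5, 3, 2, 0, 0]
Ideal DCG = 5/2 + 5/3 + 5/4 + 3/5 + 2/6 + 0/7 + 0/8 = 127/20
nDCG = DCG / ideal_DCG = 113/20 / 127/20 = 113/127

113/127


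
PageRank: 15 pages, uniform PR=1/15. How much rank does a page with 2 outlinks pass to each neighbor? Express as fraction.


Initial PR = 1/15 = 1/15
Outlinks = 2
Contribution per link = PR / outlinks
= 1/15 / 2
= 1/30

1/30


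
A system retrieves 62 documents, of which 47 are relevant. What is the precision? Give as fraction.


Precision = relevant_retrieved / total_retrieved
= 47 / 62
= 47 / (47 + 15)
= 47/62

47/62


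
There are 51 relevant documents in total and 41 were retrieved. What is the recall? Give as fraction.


Recall = retrieved_relevant / total_relevant
= 41 / 51
= 41 / (41 + 10)
= 41/51

41/51


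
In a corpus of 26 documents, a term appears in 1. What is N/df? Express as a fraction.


IDF ratio = N / df
= 26 / 1
= 26

26


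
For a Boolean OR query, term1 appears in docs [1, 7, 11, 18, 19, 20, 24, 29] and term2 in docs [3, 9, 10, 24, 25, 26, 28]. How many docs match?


Boolean OR: find union of posting lists
term1 docs: [1, 7, 11, 18, 19, 20, 24, 29]
term2 docs: [3, 9, 10, 24, 25, 26, 28]
Union: [1, 3, 7, 9, 10, 11, 18, 19, 20, 24, 25, 26, 28, 29]
|union| = 14

14


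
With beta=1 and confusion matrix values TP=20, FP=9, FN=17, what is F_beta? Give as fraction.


P = TP/(TP+FP) = 20/29 = 20/29
R = TP/(TP+FN) = 20/37 = 20/37
beta^2 = 1^2 = 1
(1 + beta^2) = 2
Numerator = (1+beta^2)*P*R = 800/1073
Denominator = beta^2*P + R = 20/29 + 20/37 = 1320/1073
F_beta = 20/33

20/33


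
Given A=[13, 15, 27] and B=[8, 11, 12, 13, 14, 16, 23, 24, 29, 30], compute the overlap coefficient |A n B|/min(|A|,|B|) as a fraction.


A intersect B = [13]
|A intersect B| = 1
min(|A|, |B|) = min(3, 10) = 3
Overlap = 1 / 3 = 1/3

1/3


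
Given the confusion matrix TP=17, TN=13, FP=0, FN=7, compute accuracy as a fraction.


Accuracy = (TP + TN) / (TP + TN + FP + FN)
TP + TN = 17 + 13 = 30
Total = 17 + 13 + 0 + 7 = 37
Accuracy = 30 / 37 = 30/37

30/37


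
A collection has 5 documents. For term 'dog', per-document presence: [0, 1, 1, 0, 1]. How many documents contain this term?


Checking each document for 'dog':
Doc 1: absent
Doc 2: present
Doc 3: present
Doc 4: absent
Doc 5: present
df = sum of presences = 0 + 1 + 1 + 0 + 1 = 3

3


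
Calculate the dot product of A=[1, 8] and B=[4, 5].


Dot product = sum of element-wise products
A[0]*B[0] = 1*4 = 4
A[1]*B[1] = 8*5 = 40
Sum = 4 + 40 = 44

44


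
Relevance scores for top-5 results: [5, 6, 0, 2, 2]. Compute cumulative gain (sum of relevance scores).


Cumulative Gain = sum of relevance scores
Position 1: rel=5, running sum=5
Position 2: rel=6, running sum=11
Position 3: rel=0, running sum=11
Position 4: rel=2, running sum=13
Position 5: rel=2, running sum=15
CG = 15

15


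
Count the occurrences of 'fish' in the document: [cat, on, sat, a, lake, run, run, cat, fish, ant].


Document has 10 words
Scanning for 'fish':
Found at positions: [8]
Count = 1

1


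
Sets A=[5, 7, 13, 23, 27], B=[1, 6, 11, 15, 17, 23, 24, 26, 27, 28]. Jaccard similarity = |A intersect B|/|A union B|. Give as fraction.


A intersect B = [23, 27]
|A intersect B| = 2
A union B = [1, 5, 6, 7, 11, 13, 15, 17, 23, 24, 26, 27, 28]
|A union B| = 13
Jaccard = 2/13 = 2/13

2/13


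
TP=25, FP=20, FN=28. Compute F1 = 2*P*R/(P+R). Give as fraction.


F1 = 2 * P * R / (P + R)
P = TP/(TP+FP) = 25/45 = 5/9
R = TP/(TP+FN) = 25/53 = 25/53
2 * P * R = 2 * 5/9 * 25/53 = 250/477
P + R = 5/9 + 25/53 = 490/477
F1 = 250/477 / 490/477 = 25/49

25/49


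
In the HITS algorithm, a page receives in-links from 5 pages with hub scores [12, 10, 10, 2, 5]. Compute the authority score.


Authority = sum of hub scores of in-linkers
In-link 1: hub score = 12
In-link 2: hub score = 10
In-link 3: hub score = 10
In-link 4: hub score = 2
In-link 5: hub score = 5
Authority = 12 + 10 + 10 + 2 + 5 = 39

39


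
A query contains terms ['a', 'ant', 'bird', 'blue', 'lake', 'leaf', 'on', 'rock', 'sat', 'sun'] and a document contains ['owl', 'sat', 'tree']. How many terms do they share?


Query terms: ['a', 'ant', 'bird', 'blue', 'lake', 'leaf', 'on', 'rock', 'sat', 'sun']
Document terms: ['owl', 'sat', 'tree']
Common terms: ['sat']
Overlap count = 1

1


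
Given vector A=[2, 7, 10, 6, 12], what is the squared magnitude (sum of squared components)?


|A|^2 = sum of squared components
A[0]^2 = 2^2 = 4
A[1]^2 = 7^2 = 49
A[2]^2 = 10^2 = 100
A[3]^2 = 6^2 = 36
A[4]^2 = 12^2 = 144
Sum = 4 + 49 + 100 + 36 + 144 = 333

333


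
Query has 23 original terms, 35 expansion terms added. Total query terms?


Original terms: 23
Expansion terms: 35
Total = 23 + 35 = 58

58


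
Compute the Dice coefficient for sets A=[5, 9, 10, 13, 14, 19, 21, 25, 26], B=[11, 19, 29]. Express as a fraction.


A intersect B = [19]
|A intersect B| = 1
|A| = 9, |B| = 3
Dice = 2*1 / (9+3)
= 2 / 12 = 1/6

1/6


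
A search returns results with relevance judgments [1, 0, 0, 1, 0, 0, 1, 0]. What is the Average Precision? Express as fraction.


Computing P@k for each relevant position:
Position 1: relevant, P@1 = 1/1 = 1
Position 2: not relevant
Position 3: not relevant
Position 4: relevant, P@4 = 2/4 = 1/2
Position 5: not relevant
Position 6: not relevant
Position 7: relevant, P@7 = 3/7 = 3/7
Position 8: not relevant
Sum of P@k = 1 + 1/2 + 3/7 = 27/14
AP = 27/14 / 3 = 9/14

9/14


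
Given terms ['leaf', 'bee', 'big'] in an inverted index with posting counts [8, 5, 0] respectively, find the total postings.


Summing posting list sizes:
'leaf': 8 postings
'bee': 5 postings
'big': 0 postings
Total = 8 + 5 + 0 = 13

13


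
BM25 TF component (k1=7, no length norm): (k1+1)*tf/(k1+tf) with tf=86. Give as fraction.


BM25 TF component = (k1+1)*tf / (k1+tf)
k1 = 7, tf = 86
Numerator = (7+1)*86 = 688
Denominator = 7 + 86 = 93
= 688/93 = 688/93

688/93


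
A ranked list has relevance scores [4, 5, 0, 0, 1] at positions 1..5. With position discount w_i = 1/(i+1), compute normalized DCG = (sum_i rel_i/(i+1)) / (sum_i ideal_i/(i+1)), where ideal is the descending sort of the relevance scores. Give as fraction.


Position discount weights w_i = 1/(i+1) for i=1..5:
Weights = [1/2, 1/3, 1/4, 1/5, 1/6]
Actual relevance: [4, 5, 0, 0, 1]
DCG = 4/2 + 5/3 + 0/4 + 0/5 + 1/6 = 23/6
Ideal relevance (sorted desc): [5, 4, 1, 0, 0]
Ideal DCG = 5/2 + 4/3 + 1/4 + 0/5 + 0/6 = 49/12
nDCG = DCG / ideal_DCG = 23/6 / 49/12 = 46/49

46/49


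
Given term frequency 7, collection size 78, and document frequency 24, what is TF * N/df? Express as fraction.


TF * (N/df)
= 7 * (78/24)
= 7 * 13/4
= 91/4

91/4


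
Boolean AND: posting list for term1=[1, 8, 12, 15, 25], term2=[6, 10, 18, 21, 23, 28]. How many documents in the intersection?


Boolean AND: find intersection of posting lists
term1 docs: [1, 8, 12, 15, 25]
term2 docs: [6, 10, 18, 21, 23, 28]
Intersection: []
|intersection| = 0

0


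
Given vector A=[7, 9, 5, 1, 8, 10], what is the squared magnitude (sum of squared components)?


|A|^2 = sum of squared components
A[0]^2 = 7^2 = 49
A[1]^2 = 9^2 = 81
A[2]^2 = 5^2 = 25
A[3]^2 = 1^2 = 1
A[4]^2 = 8^2 = 64
A[5]^2 = 10^2 = 100
Sum = 49 + 81 + 25 + 1 + 64 + 100 = 320

320


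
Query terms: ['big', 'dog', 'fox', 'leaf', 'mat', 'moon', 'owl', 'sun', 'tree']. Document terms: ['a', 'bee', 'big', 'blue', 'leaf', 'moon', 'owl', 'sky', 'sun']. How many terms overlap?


Query terms: ['big', 'dog', 'fox', 'leaf', 'mat', 'moon', 'owl', 'sun', 'tree']
Document terms: ['a', 'bee', 'big', 'blue', 'leaf', 'moon', 'owl', 'sky', 'sun']
Common terms: ['big', 'leaf', 'moon', 'owl', 'sun']
Overlap count = 5

5


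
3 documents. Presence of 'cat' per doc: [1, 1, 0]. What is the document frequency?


Checking each document for 'cat':
Doc 1: present
Doc 2: present
Doc 3: absent
df = sum of presences = 1 + 1 + 0 = 2

2


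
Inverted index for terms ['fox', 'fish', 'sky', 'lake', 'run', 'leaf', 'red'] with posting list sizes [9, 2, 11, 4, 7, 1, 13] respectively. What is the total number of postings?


Summing posting list sizes:
'fox': 9 postings
'fish': 2 postings
'sky': 11 postings
'lake': 4 postings
'run': 7 postings
'leaf': 1 postings
'red': 13 postings
Total = 9 + 2 + 11 + 4 + 7 + 1 + 13 = 47

47


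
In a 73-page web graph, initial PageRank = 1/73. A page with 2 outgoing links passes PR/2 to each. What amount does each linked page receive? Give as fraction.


Initial PR = 1/73 = 1/73
Outlinks = 2
Contribution per link = PR / outlinks
= 1/73 / 2
= 1/146

1/146


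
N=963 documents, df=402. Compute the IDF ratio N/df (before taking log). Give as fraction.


IDF ratio = N / df
= 963 / 402
= 321/134

321/134


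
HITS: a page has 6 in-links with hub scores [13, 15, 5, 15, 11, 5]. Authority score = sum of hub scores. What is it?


Authority = sum of hub scores of in-linkers
In-link 1: hub score = 13
In-link 2: hub score = 15
In-link 3: hub score = 5
In-link 4: hub score = 15
In-link 5: hub score = 11
In-link 6: hub score = 5
Authority = 13 + 15 + 5 + 15 + 11 + 5 = 64

64


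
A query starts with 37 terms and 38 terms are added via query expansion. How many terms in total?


Original terms: 37
Expansion terms: 38
Total = 37 + 38 = 75

75


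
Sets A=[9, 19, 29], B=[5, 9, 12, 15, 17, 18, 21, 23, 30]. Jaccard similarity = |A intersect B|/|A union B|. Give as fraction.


A intersect B = [9]
|A intersect B| = 1
A union B = [5, 9, 12, 15, 17, 18, 19, 21, 23, 29, 30]
|A union B| = 11
Jaccard = 1/11 = 1/11

1/11


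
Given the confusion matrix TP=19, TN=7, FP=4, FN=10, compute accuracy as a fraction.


Accuracy = (TP + TN) / (TP + TN + FP + FN)
TP + TN = 19 + 7 = 26
Total = 19 + 7 + 4 + 10 = 40
Accuracy = 26 / 40 = 13/20

13/20


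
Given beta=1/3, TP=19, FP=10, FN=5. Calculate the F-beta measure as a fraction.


P = TP/(TP+FP) = 19/29 = 19/29
R = TP/(TP+FN) = 19/24 = 19/24
beta^2 = 1/3^2 = 1/9
(1 + beta^2) = 10/9
Numerator = (1+beta^2)*P*R = 1805/3132
Denominator = beta^2*P + R = 19/261 + 19/24 = 1805/2088
F_beta = 2/3

2/3


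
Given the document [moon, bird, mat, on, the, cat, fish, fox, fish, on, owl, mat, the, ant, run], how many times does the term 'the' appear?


Document has 15 words
Scanning for 'the':
Found at positions: [4, 12]
Count = 2

2


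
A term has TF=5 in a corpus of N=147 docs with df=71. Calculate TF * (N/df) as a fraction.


TF * (N/df)
= 5 * (147/71)
= 5 * 147/71
= 735/71

735/71


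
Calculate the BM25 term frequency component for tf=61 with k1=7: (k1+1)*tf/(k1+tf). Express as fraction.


BM25 TF component = (k1+1)*tf / (k1+tf)
k1 = 7, tf = 61
Numerator = (7+1)*61 = 488
Denominator = 7 + 61 = 68
= 488/68 = 122/17

122/17


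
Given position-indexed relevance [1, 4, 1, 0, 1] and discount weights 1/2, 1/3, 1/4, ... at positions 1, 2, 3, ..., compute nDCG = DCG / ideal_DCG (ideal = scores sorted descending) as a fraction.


Position discount weights w_i = 1/(i+1) for i=1..5:
Weights = [1/2, 1/3, 1/4, 1/5, 1/6]
Actual relevance: [1, 4, 1, 0, 1]
DCG = 1/2 + 4/3 + 1/4 + 0/5 + 1/6 = 9/4
Ideal relevance (sorted desc): [4, 1, 1, 1, 0]
Ideal DCG = 4/2 + 1/3 + 1/4 + 1/5 + 0/6 = 167/60
nDCG = DCG / ideal_DCG = 9/4 / 167/60 = 135/167

135/167


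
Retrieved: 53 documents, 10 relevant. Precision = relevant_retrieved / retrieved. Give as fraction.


Precision = relevant_retrieved / total_retrieved
= 10 / 53
= 10 / (10 + 43)
= 10/53

10/53


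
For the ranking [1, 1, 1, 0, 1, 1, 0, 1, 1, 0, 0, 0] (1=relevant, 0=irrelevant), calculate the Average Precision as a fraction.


Computing P@k for each relevant position:
Position 1: relevant, P@1 = 1/1 = 1
Position 2: relevant, P@2 = 2/2 = 1
Position 3: relevant, P@3 = 3/3 = 1
Position 4: not relevant
Position 5: relevant, P@5 = 4/5 = 4/5
Position 6: relevant, P@6 = 5/6 = 5/6
Position 7: not relevant
Position 8: relevant, P@8 = 6/8 = 3/4
Position 9: relevant, P@9 = 7/9 = 7/9
Position 10: not relevant
Position 11: not relevant
Position 12: not relevant
Sum of P@k = 1 + 1 + 1 + 4/5 + 5/6 + 3/4 + 7/9 = 1109/180
AP = 1109/180 / 7 = 1109/1260

1109/1260


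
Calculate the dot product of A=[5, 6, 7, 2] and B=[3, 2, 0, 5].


Dot product = sum of element-wise products
A[0]*B[0] = 5*3 = 15
A[1]*B[1] = 6*2 = 12
A[2]*B[2] = 7*0 = 0
A[3]*B[3] = 2*5 = 10
Sum = 15 + 12 + 0 + 10 = 37

37


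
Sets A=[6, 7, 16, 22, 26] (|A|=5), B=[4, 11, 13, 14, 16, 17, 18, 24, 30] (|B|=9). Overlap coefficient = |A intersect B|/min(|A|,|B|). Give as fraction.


A intersect B = [16]
|A intersect B| = 1
min(|A|, |B|) = min(5, 9) = 5
Overlap = 1 / 5 = 1/5

1/5


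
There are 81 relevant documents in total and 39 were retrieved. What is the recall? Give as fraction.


Recall = retrieved_relevant / total_relevant
= 39 / 81
= 39 / (39 + 42)
= 13/27

13/27


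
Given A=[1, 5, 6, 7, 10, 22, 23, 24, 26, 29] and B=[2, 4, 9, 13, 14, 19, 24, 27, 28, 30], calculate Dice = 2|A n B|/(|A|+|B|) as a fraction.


A intersect B = [24]
|A intersect B| = 1
|A| = 10, |B| = 10
Dice = 2*1 / (10+10)
= 2 / 20 = 1/10

1/10


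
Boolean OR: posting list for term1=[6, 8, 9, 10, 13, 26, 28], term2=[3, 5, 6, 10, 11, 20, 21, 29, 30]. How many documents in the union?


Boolean OR: find union of posting lists
term1 docs: [6, 8, 9, 10, 13, 26, 28]
term2 docs: [3, 5, 6, 10, 11, 20, 21, 29, 30]
Union: [3, 5, 6, 8, 9, 10, 11, 13, 20, 21, 26, 28, 29, 30]
|union| = 14

14


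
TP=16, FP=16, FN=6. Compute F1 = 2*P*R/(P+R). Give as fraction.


F1 = 2 * P * R / (P + R)
P = TP/(TP+FP) = 16/32 = 1/2
R = TP/(TP+FN) = 16/22 = 8/11
2 * P * R = 2 * 1/2 * 8/11 = 8/11
P + R = 1/2 + 8/11 = 27/22
F1 = 8/11 / 27/22 = 16/27

16/27


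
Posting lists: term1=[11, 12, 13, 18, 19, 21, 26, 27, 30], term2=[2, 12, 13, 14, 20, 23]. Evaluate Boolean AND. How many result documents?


Boolean AND: find intersection of posting lists
term1 docs: [11, 12, 13, 18, 19, 21, 26, 27, 30]
term2 docs: [2, 12, 13, 14, 20, 23]
Intersection: [12, 13]
|intersection| = 2

2


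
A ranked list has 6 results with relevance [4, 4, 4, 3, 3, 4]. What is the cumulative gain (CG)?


Cumulative Gain = sum of relevance scores
Position 1: rel=4, running sum=4
Position 2: rel=4, running sum=8
Position 3: rel=4, running sum=12
Position 4: rel=3, running sum=15
Position 5: rel=3, running sum=18
Position 6: rel=4, running sum=22
CG = 22

22


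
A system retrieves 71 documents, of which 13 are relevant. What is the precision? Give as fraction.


Precision = relevant_retrieved / total_retrieved
= 13 / 71
= 13 / (13 + 58)
= 13/71

13/71


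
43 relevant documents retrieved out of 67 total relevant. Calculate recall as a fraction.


Recall = retrieved_relevant / total_relevant
= 43 / 67
= 43 / (43 + 24)
= 43/67

43/67


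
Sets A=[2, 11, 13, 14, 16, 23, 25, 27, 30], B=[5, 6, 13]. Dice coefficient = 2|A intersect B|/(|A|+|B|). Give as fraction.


A intersect B = [13]
|A intersect B| = 1
|A| = 9, |B| = 3
Dice = 2*1 / (9+3)
= 2 / 12 = 1/6

1/6


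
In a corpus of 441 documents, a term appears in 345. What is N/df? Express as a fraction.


IDF ratio = N / df
= 441 / 345
= 147/115

147/115


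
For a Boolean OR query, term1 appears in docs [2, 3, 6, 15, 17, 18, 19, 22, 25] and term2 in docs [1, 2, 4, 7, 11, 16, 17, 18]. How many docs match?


Boolean OR: find union of posting lists
term1 docs: [2, 3, 6, 15, 17, 18, 19, 22, 25]
term2 docs: [1, 2, 4, 7, 11, 16, 17, 18]
Union: [1, 2, 3, 4, 6, 7, 11, 15, 16, 17, 18, 19, 22, 25]
|union| = 14

14


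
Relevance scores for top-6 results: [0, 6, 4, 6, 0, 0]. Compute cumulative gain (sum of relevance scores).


Cumulative Gain = sum of relevance scores
Position 1: rel=0, running sum=0
Position 2: rel=6, running sum=6
Position 3: rel=4, running sum=10
Position 4: rel=6, running sum=16
Position 5: rel=0, running sum=16
Position 6: rel=0, running sum=16
CG = 16

16


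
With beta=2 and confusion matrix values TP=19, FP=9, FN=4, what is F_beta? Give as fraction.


P = TP/(TP+FP) = 19/28 = 19/28
R = TP/(TP+FN) = 19/23 = 19/23
beta^2 = 2^2 = 4
(1 + beta^2) = 5
Numerator = (1+beta^2)*P*R = 1805/644
Denominator = beta^2*P + R = 19/7 + 19/23 = 570/161
F_beta = 19/24

19/24


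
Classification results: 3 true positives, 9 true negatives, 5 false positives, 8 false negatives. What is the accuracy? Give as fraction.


Accuracy = (TP + TN) / (TP + TN + FP + FN)
TP + TN = 3 + 9 = 12
Total = 3 + 9 + 5 + 8 = 25
Accuracy = 12 / 25 = 12/25

12/25


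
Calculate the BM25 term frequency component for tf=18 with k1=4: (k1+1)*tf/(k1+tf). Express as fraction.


BM25 TF component = (k1+1)*tf / (k1+tf)
k1 = 4, tf = 18
Numerator = (4+1)*18 = 90
Denominator = 4 + 18 = 22
= 90/22 = 45/11

45/11


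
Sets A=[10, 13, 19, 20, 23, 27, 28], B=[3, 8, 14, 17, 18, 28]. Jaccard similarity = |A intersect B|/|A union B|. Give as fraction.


A intersect B = [28]
|A intersect B| = 1
A union B = [3, 8, 10, 13, 14, 17, 18, 19, 20, 23, 27, 28]
|A union B| = 12
Jaccard = 1/12 = 1/12

1/12


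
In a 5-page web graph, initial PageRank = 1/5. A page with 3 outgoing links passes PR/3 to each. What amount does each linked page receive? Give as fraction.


Initial PR = 1/5 = 1/5
Outlinks = 3
Contribution per link = PR / outlinks
= 1/5 / 3
= 1/15

1/15


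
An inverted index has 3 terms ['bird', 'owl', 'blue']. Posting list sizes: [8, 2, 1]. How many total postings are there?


Summing posting list sizes:
'bird': 8 postings
'owl': 2 postings
'blue': 1 postings
Total = 8 + 2 + 1 = 11

11


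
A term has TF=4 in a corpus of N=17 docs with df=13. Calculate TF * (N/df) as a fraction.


TF * (N/df)
= 4 * (17/13)
= 4 * 17/13
= 68/13

68/13


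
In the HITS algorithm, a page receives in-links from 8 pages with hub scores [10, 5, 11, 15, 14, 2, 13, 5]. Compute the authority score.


Authority = sum of hub scores of in-linkers
In-link 1: hub score = 10
In-link 2: hub score = 5
In-link 3: hub score = 11
In-link 4: hub score = 15
In-link 5: hub score = 14
In-link 6: hub score = 2
In-link 7: hub score = 13
In-link 8: hub score = 5
Authority = 10 + 5 + 11 + 15 + 14 + 2 + 13 + 5 = 75

75


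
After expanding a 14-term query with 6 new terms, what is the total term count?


Original terms: 14
Expansion terms: 6
Total = 14 + 6 = 20

20


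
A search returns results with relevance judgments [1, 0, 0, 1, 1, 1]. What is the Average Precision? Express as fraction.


Computing P@k for each relevant position:
Position 1: relevant, P@1 = 1/1 = 1
Position 2: not relevant
Position 3: not relevant
Position 4: relevant, P@4 = 2/4 = 1/2
Position 5: relevant, P@5 = 3/5 = 3/5
Position 6: relevant, P@6 = 4/6 = 2/3
Sum of P@k = 1 + 1/2 + 3/5 + 2/3 = 83/30
AP = 83/30 / 4 = 83/120

83/120


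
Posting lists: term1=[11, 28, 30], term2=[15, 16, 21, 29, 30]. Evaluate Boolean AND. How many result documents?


Boolean AND: find intersection of posting lists
term1 docs: [11, 28, 30]
term2 docs: [15, 16, 21, 29, 30]
Intersection: [30]
|intersection| = 1

1
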